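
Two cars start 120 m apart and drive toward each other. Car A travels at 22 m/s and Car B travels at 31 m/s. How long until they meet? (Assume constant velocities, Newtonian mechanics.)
Combined speed: v_combined = 22 + 31 = 53 m/s
Time to meet: t = d/53 = 120/53 = 2.26 s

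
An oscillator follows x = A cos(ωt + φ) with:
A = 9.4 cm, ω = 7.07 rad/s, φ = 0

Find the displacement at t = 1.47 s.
x = A cos(ωt + φ) = 9.4×cos(7.07×1.47 + 0) = -5.328 cm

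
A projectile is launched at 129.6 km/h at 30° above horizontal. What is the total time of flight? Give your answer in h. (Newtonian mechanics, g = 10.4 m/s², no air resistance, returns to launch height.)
T = 2v₀sin(θ)/g (with unit conversion) = 0.0009615 h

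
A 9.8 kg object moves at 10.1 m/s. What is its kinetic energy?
KE = ½mv² = ½×9.8×10.1² = 499.849 J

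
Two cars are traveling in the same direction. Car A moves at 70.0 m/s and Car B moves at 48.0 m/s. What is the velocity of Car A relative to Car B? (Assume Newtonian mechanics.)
v_rel = v_A - v_B = 70.0 - 48.0 = 22.0 m/s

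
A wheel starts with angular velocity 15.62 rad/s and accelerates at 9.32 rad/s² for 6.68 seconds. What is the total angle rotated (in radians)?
θ = ω₀t + ½αt² = 15.62×6.68 + ½×9.32×6.68² = 312.28 rad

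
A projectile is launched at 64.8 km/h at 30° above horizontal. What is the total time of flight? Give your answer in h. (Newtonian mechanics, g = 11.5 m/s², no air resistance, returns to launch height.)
T = 2v₀sin(θ)/g (with unit conversion) = 0.0004348 h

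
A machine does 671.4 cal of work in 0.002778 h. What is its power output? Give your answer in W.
P = W/t = 2809 J / 10 s = 280.9 W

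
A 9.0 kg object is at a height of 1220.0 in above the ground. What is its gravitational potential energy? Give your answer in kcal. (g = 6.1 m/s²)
PE = mgh = 9 kg × 6.1 m/s² × 30.99 m = 1701 J = 0.4066 kcal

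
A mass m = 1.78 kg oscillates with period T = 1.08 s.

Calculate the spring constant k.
T = 2π√(m/k) → k = m(2π/T)² = 1.78×(2π/1.08)² = 60.25 N/m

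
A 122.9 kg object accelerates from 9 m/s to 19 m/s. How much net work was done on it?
W_net = ΔKE = ½m(v₂² − v₁²) = ½×122.9×(19² − 9²) = 17206.0 J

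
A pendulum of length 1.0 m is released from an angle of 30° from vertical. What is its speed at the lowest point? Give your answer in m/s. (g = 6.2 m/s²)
h = L(1 − cosθ) = 1.0×(1 − cos30°) = 0.134 m
v = √(2gh) = √(2×6.2×0.134) = 1.289 m/s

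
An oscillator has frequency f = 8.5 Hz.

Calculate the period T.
T = 1/f = 1/8.5 = 0.1176 s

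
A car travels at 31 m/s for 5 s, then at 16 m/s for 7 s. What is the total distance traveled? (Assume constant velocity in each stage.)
d₁ = v₁t₁ = 31 × 5 = 155 m
d₂ = v₂t₂ = 16 × 7 = 112 m
d_total = 155 + 112 = 267 m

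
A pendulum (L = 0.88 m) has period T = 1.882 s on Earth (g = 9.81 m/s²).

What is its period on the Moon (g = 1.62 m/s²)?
T = 2π√(L/g), so T_moon/T_earth = √(g_earth/g_moon)
T_moon = 2π√(0.88/1.62) = 4.631 s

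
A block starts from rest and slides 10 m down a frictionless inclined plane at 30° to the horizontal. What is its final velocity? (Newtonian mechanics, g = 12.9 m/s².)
a = g sin(θ) = 12.9 × sin(30°) = 6.45 m/s²
v = √(2ad) = √(2 × 6.45 × 10) = 11.36 m/s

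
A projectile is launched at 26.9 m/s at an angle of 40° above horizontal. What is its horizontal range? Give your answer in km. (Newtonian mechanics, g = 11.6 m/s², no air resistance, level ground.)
R = v₀² sin(2θ) / g (with unit conversion) = 0.06143 km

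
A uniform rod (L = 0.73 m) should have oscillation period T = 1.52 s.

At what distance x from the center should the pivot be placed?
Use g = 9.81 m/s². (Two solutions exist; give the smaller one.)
T = 2π√((L²/12 + x²)/(gx)). Let c = T²g/(4π²) = 0.5741.
x² − cx + L²/12 = 0 → x = (c − √(c² − L²/3))/2 = 0.09214 m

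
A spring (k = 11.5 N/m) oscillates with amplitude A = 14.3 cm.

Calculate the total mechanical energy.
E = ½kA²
E = ½kA² = ½×11.5×(0.143)² = 0.1176 J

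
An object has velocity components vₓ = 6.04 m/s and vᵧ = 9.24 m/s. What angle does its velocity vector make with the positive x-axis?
θ = arctan(vᵧ/vₓ) = arctan(9.24/6.04) = 56.83°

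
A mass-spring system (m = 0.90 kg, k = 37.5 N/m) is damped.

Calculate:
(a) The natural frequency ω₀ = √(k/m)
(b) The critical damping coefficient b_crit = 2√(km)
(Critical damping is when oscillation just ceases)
ω₀ = √(k/m) = √(37.5/0.9) = 6.455 rad/s
b_crit = 2√(km) = 2√(37.5×0.9) = 11.62 kg/s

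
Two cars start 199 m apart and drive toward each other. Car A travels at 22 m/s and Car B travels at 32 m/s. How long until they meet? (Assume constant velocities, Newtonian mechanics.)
Combined speed: v_combined = 22 + 32 = 54 m/s
Time to meet: t = d/54 = 199/54 = 3.69 s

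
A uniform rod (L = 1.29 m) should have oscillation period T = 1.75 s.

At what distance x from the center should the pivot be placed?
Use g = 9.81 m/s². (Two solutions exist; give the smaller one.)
T = 2π√((L²/12 + x²)/(gx)). Let c = T²g/(4π²) = 0.761.
x² − cx + L²/12 = 0 → x = (c − √(c² − L²/3))/2 = 0.3024 m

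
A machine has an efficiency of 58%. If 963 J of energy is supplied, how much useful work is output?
W_out = η × W_in = 0.58 × 963 = 558.54 J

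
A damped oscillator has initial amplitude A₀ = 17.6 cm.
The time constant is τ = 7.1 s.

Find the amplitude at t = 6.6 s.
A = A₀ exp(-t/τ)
A = A₀ exp(−t/τ) = 17.6×exp(−6.6/7.1) = 6.947 cm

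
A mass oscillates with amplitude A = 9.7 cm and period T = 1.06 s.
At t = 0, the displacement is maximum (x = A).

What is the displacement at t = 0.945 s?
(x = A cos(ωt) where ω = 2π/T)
ω = 2π/T = 2π/1.06 = 5.928 rad/s
x = A cos(ωt) = 9.7×cos(5.928×0.945) = 7.532 cm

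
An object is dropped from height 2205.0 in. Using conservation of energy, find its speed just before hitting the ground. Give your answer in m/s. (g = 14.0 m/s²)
mgh = ½mv² → v = √(2gh) = √(2×14.0×56.01) = 39.6 m/s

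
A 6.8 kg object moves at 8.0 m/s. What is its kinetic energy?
KE = ½mv² = ½×6.8×8.0² = 217.6 J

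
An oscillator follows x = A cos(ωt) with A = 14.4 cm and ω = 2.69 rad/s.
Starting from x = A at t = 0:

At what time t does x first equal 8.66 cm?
cos(ωt) = x/A = 8.66/14.4 = 0.6014
ωt = arccos(0.6014) = 0.9256 rad
t = 0.9256/2.69 = 0.3441 s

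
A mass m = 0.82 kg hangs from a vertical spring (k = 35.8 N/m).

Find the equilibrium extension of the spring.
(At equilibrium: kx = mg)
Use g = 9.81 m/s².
x_eq = mg/k = 0.82×9.81/35.8 = 0.2247 m = 22.47 cm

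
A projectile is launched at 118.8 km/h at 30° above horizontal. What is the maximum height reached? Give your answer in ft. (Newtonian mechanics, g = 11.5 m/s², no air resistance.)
H = v₀²sin²(θ)/(2g) (with unit conversion) = 38.84 ft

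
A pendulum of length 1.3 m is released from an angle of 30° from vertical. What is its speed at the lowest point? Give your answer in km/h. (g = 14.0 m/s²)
h = L(1 − cosθ) = 1.3×(1 − cos30°) = 0.1742 m
v = √(2gh) = √(2×14.0×0.1742) = 2.208 m/s = 7.95 km/h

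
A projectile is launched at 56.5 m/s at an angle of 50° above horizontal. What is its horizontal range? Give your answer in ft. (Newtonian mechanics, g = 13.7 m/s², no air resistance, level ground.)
R = v₀² sin(2θ) / g (with unit conversion) = 752.9 ft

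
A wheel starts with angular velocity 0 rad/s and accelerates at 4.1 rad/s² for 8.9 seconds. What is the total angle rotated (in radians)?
θ = ω₀t + ½αt² = 0×8.9 + ½×4.1×8.9² = 162.38 rad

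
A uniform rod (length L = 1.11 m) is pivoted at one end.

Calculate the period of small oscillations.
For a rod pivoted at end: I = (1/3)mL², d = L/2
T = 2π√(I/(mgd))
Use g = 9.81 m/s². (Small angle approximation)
I/m = (1/3)L² = 0.4107 m²; d = L/2 = 0.555 m
T = 2π√(I/(mgd)) = 2π√(0.4107/(9.81×0.555)) = 1.726 s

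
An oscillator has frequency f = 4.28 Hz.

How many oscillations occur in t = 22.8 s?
n = f×t = 4.28×22.8 = 97.58 oscillations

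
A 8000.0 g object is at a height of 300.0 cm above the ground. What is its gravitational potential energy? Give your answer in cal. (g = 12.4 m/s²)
PE = mgh = 8 kg × 12.4 m/s² × 3 m = 297.6 J = 71.13 cal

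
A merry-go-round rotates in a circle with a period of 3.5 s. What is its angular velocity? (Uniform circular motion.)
ω = 2π/T = 2π/3.5 = 1.7952 rad/s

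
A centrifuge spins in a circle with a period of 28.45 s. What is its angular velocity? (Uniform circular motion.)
ω = 2π/T = 2π/28.45 = 0.2209 rad/s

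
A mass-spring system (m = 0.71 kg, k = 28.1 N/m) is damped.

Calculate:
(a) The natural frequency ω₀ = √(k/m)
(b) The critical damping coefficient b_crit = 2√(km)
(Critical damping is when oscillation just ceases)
ω₀ = √(k/m) = √(28.1/0.71) = 6.291 rad/s
b_crit = 2√(km) = 2√(28.1×0.71) = 8.933 kg/s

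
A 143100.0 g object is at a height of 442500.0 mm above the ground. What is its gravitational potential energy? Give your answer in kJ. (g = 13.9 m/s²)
PE = mgh = 143.1 kg × 13.9 m/s² × 442.5 m = 8.802e+05 J = 880.2 kJ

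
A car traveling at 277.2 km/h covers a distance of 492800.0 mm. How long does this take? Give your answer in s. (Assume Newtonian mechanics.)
t = d/v (with unit conversion) = 6.4 s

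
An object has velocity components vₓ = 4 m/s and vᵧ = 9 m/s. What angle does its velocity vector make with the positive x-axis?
θ = arctan(vᵧ/vₓ) = arctan(9/4) = 66.04°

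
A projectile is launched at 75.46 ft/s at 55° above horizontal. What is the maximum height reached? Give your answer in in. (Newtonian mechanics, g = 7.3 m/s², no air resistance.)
H = v₀²sin²(θ)/(2g) (with unit conversion) = 957.2 in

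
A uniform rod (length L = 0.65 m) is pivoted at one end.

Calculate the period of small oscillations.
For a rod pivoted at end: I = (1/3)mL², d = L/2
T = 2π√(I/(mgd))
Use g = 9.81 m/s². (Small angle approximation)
I/m = (1/3)L² = 0.1408 m²; d = L/2 = 0.325 m
T = 2π√(I/(mgd)) = 2π√(0.1408/(9.81×0.325)) = 1.321 s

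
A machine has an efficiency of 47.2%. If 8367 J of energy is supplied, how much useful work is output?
W_out = η × W_in = 0.472 × 8367 = 3949.2 J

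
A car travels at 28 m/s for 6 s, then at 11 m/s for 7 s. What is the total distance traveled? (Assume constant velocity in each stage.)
d₁ = v₁t₁ = 28 × 6 = 168 m
d₂ = v₂t₂ = 11 × 7 = 77 m
d_total = 168 + 77 = 245 m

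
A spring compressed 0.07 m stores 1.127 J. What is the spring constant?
PE = ½kx² → k = 2PE/x² = 2×1.127/0.07² = 460.0 N/m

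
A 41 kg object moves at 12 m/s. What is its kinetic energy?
KE = ½mv² = ½×41×12² = 2952.0 J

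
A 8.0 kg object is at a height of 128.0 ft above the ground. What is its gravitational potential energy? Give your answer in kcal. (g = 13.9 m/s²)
PE = mgh = 8 kg × 13.9 m/s² × 39.01 m = 4338 J = 1.037 kcal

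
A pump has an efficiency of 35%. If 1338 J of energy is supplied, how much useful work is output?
W_out = η × W_in = 0.35 × 1338 = 468.3 J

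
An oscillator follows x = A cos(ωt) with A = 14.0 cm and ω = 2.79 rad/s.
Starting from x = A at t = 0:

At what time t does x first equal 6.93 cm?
cos(ωt) = x/A = 6.93/14.0 = 0.495
ωt = arccos(0.495) = 1.053 rad
t = 1.053/2.79 = 0.3774 s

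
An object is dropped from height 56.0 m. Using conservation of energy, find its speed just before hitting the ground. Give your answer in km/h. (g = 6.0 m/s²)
mgh = ½mv² → v = √(2gh) = √(2×6.0×56) = 25.92 m/s = 93.32 km/h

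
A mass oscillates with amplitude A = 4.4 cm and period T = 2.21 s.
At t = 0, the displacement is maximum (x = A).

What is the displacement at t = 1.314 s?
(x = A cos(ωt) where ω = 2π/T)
ω = 2π/T = 2π/2.21 = 2.843 rad/s
x = A cos(ωt) = 4.4×cos(2.843×1.314) = -3.646 cm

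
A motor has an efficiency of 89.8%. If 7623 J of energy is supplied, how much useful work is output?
W_out = η × W_in = 0.898 × 7623 = 6845.5 J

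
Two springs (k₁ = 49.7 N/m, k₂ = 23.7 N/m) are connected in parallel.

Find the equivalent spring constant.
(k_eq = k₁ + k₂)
k_eq = k₁ + k₂ = 49.7 + 23.7 = 73.4 N/m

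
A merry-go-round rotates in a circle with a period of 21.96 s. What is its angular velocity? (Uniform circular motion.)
ω = 2π/T = 2π/21.96 = 0.2861 rad/s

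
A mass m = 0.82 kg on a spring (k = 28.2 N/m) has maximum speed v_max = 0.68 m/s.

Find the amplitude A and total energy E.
½mv²_max = ½kA² → A = v_max√(m/k) = 0.68×√(0.82/28.2) = 0.116 m = 11.6 cm
E = ½mv²_max = ½×0.82×0.68² = 0.1896 J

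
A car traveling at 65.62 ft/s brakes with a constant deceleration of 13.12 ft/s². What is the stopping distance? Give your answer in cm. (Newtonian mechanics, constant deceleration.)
d = v₀² / (2a) (with unit conversion) = 5002.0 cm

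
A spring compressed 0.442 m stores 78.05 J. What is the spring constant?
PE = ½kx² → k = 2PE/x² = 2×78.05/0.442² = 799.0 N/m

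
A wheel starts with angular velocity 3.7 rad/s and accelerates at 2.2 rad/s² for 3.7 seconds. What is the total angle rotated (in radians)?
θ = ω₀t + ½αt² = 3.7×3.7 + ½×2.2×3.7² = 28.75 rad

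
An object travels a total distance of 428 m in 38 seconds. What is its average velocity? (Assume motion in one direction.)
v_avg = Δd / Δt = 428 / 38 = 11.26 m/s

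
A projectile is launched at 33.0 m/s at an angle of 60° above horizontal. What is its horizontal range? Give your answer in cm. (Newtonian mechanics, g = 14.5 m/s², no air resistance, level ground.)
R = v₀² sin(2θ) / g (with unit conversion) = 6504.0 cm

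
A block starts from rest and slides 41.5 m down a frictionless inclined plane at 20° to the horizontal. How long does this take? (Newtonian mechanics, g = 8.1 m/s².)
a = g sin(θ) = 8.1 × sin(20°) = 2.77 m/s²
t = √(2d/a) = √(2 × 41.5 / 2.77) = 5.47 s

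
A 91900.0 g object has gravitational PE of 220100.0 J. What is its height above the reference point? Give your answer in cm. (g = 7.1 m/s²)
PE = mgh → h = PE/(mg) = 2.201e+05 J / (91.9 kg × 7.1 m/s²) = 337.3 m = 33730.0 cm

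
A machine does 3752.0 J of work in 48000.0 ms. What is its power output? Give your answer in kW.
P = W/t = 3752 J / 48 s = 78.17 W = 0.07817 kW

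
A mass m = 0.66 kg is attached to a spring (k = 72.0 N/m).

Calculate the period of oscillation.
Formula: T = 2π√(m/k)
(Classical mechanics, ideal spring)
T = 2π√(m/k) = 2π√(0.66/72.0) = 0.6016 s; f = 1/T = 1.662 Hz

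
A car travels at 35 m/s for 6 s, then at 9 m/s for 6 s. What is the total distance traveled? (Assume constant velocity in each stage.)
d₁ = v₁t₁ = 35 × 6 = 210 m
d₂ = v₂t₂ = 9 × 6 = 54 m
d_total = 210 + 54 = 264 m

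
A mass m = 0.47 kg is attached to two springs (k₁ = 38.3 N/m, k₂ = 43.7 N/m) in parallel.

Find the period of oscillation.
k_eq = k₁+k₂ = 82 N/m
T = 2π√(m/k_eq) = 2π√(0.47/82) = 0.4757 s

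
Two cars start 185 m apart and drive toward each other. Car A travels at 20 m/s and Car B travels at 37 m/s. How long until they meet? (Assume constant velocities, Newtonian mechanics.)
Combined speed: v_combined = 20 + 37 = 57 m/s
Time to meet: t = d/57 = 185/57 = 3.25 s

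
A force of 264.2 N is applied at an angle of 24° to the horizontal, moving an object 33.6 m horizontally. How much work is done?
W = Fd cosθ = 264.2×33.6×cos(24°) = 8109.7 J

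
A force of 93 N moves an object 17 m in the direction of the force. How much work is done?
W = Fd = 93×17 = 1581.0 J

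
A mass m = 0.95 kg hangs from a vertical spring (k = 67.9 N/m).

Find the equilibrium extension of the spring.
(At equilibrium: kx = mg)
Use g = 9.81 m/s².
x_eq = mg/k = 0.95×9.81/67.9 = 0.1373 m = 13.73 cm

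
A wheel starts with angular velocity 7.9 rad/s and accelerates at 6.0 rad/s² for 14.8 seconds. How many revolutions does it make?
θ = ω₀t + ½αt² = 7.9×14.8 + ½×6.0×14.8² = 774.04 rad
Revolutions = θ/(2π) = 774.04/(2π) = 123.19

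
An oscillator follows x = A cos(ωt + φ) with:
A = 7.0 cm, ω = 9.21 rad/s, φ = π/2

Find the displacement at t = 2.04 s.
x = A cos(ωt + φ) = 7.0×cos(9.21×2.04 + π/2) = 0.4278 cm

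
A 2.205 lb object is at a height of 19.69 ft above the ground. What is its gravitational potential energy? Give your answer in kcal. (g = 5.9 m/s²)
PE = mgh = 1 kg × 5.9 m/s² × 6.002 m = 35.41 J = 0.008464 kcal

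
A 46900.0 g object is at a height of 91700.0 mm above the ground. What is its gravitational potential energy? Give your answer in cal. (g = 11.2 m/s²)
PE = mgh = 46.9 kg × 11.2 m/s² × 91.7 m = 4.817e+04 J = 11510.0 cal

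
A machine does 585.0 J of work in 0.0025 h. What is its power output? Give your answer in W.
P = W/t = 585 J / 9 s = 65 W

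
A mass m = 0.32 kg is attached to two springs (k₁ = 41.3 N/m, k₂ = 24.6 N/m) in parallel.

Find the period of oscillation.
k_eq = k₁+k₂ = 65.9 N/m
T = 2π√(m/k_eq) = 2π√(0.32/65.9) = 0.4378 s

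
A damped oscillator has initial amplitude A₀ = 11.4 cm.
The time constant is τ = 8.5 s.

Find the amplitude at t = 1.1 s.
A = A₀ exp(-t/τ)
A = A₀ exp(−t/τ) = 11.4×exp(−1.1/8.5) = 10.02 cm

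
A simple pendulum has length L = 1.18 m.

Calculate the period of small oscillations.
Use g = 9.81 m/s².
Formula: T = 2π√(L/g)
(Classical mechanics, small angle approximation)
T = 2π√(L/g) = 2π√(1.18/9.81) = 2.179 s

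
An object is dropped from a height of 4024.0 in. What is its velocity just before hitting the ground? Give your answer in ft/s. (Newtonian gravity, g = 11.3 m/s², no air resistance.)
v = √(2gh) (with unit conversion) = 157.7 ft/s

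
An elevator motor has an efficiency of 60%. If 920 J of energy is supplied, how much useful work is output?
W_out = η × W_in = 0.6 × 920 = 552.0 J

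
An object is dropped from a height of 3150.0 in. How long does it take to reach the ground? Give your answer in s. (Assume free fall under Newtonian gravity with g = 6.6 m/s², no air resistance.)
t = √(2h/g) (with unit conversion) = 4.924 s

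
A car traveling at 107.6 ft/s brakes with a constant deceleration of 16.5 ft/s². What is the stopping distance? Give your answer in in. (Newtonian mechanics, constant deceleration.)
d = v₀² / (2a) (with unit conversion) = 4210.0 in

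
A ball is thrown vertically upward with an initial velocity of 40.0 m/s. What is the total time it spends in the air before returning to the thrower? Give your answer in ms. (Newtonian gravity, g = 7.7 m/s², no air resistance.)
t_total = 2v₀/g (with unit conversion) = 10390.0 ms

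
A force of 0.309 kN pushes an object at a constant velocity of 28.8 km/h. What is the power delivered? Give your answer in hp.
P = Fv = 309 N × 8 m/s = 2472 W = 3.315 hp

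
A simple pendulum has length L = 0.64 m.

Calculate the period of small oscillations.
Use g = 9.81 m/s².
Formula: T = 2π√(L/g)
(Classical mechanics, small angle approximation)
T = 2π√(L/g) = 2π√(0.64/9.81) = 1.605 s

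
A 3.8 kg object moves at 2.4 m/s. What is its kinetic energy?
KE = ½mv² = ½×3.8×2.4² = 10.944 J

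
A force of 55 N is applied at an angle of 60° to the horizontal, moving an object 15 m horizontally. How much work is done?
W = Fd cosθ = 55×15×cos(60°) = 412.5 J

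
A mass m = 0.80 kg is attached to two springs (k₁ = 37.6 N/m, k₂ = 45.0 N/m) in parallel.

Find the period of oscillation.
k_eq = k₁+k₂ = 82.6 N/m
T = 2π√(m/k_eq) = 2π√(0.8/82.6) = 0.6184 s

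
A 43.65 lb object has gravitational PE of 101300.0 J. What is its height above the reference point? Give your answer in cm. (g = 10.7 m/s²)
PE = mgh → h = PE/(mg) = 1.013e+05 J / (19.8 kg × 10.7 m/s²) = 478.2 m = 47820.0 cm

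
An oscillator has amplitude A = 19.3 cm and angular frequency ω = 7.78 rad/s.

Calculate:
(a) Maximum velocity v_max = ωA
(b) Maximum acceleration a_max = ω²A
v_max = ωA = 7.78×0.193 = 1.502 m/s
a_max = ω²A = 7.78²×0.193 = 11.68 m/s²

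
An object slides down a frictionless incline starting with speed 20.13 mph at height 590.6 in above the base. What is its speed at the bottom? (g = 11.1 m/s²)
½mv₀² + mgh = ½mv² → v = √(v₀² + 2gh) = √(8.999² + 2×11.1×15) = 20.35 m/s = 45.52 mph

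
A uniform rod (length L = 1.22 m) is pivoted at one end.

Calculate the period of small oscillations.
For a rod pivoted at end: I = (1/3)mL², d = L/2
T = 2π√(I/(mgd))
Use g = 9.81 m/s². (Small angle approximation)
I/m = (1/3)L² = 0.4961 m²; d = L/2 = 0.61 m
T = 2π√(I/(mgd)) = 2π√(0.4961/(9.81×0.61)) = 1.809 s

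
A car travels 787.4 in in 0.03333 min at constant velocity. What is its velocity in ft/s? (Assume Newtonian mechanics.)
v = d/t (with unit conversion) = 32.81 ft/s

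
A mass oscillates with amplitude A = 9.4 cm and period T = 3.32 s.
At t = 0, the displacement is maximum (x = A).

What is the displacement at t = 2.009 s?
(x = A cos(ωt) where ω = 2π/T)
ω = 2π/T = 2π/3.32 = 1.893 rad/s
x = A cos(ωt) = 9.4×cos(1.893×2.009) = -7.423 cm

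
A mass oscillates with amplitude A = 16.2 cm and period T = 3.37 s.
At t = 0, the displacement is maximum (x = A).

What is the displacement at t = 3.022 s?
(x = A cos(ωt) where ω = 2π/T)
ω = 2π/T = 2π/3.37 = 1.864 rad/s
x = A cos(ωt) = 16.2×cos(1.864×3.022) = 12.91 cm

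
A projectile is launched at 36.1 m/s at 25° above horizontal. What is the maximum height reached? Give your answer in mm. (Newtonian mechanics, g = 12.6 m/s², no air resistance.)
H = v₀²sin²(θ)/(2g) (with unit conversion) = 9237.0 mm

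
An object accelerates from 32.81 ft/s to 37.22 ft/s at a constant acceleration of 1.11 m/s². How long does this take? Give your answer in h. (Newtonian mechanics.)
t = (v - v₀)/a (with unit conversion) = 0.0003364 h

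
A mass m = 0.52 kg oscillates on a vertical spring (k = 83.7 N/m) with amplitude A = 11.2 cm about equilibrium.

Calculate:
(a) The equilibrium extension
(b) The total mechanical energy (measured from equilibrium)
x_eq = mg/k = 0.52×9.81/83.7 = 0.06095 m = 6.095 cm
E = ½kA² = ½×83.7×(0.112)² = 0.525 J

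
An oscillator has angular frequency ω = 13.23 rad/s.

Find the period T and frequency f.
T = 2π/ω = 2π/13.23 = 0.4749 s; f = ω/2π = 2.106 Hz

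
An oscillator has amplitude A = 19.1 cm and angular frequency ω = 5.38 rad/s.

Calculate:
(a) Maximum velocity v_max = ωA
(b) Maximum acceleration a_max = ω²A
v_max = ωA = 5.38×0.191 = 1.028 m/s
a_max = ω²A = 5.38²×0.191 = 5.528 m/s²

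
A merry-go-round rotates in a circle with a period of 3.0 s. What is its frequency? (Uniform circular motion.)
f = 1/T = 1/3.0 = 0.3333 Hz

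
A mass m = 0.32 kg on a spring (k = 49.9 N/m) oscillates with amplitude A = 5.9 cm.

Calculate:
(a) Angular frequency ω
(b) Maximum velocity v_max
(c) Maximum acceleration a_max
ω = √(k/m) = √(49.9/0.32) = 12.49 rad/s
v_max = ωA = 12.49×0.059 = 0.7368 m/s
a_max = ω²A = 12.49²×0.059 = 9.2 m/s²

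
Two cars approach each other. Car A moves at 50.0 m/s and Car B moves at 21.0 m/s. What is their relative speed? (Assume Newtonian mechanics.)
v_rel = v_A + v_B = 50.0 + 21.0 = 71.0 m/s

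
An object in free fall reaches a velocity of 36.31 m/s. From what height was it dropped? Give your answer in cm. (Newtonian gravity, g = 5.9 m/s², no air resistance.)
h = v²/(2g) (with unit conversion) = 11170.0 cm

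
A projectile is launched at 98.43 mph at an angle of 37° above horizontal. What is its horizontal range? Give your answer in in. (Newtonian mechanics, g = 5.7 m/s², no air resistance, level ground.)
R = v₀² sin(2θ) / g (with unit conversion) = 12860.0 in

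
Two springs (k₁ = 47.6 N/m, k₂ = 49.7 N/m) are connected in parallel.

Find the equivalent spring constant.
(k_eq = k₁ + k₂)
k_eq = k₁ + k₂ = 47.6 + 49.7 = 97.3 N/m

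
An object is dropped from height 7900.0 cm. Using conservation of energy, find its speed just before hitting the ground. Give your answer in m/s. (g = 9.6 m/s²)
mgh = ½mv² → v = √(2gh) = √(2×9.6×79) = 38.95 m/s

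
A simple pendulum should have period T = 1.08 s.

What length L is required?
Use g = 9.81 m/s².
T = 2π√(L/g) → L = g(T/2π)² = 9.81×(1.08/2π)² = 0.2898 m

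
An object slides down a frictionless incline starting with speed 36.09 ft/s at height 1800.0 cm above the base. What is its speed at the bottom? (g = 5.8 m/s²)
½mv₀² + mgh = ½mv² → v = √(v₀² + 2gh) = √(11² + 2×5.8×18) = 18.16 m/s = 59.58 ft/s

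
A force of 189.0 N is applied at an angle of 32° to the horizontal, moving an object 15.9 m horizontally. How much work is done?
W = Fd cosθ = 189.0×15.9×cos(32°) = 2548.5 J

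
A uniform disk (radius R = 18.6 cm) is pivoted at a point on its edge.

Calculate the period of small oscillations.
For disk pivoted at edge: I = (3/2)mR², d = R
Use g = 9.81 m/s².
I/m = (3/2)R² = 0.05189 m²; d = R = 0.186 m
T = 2π√((3/2)R²/(gR)) = 2π√(3R/(2g)) = 1.06 s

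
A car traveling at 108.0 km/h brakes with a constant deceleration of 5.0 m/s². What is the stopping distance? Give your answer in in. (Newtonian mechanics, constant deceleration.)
d = v₀² / (2a) (with unit conversion) = 3543.0 in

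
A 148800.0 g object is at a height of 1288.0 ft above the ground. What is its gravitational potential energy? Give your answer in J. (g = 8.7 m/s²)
PE = mgh = 148.8 kg × 8.7 m/s² × 392.6 m = 5.082e+05 J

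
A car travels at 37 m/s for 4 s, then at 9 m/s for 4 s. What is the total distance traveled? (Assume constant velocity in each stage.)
d₁ = v₁t₁ = 37 × 4 = 148 m
d₂ = v₂t₂ = 9 × 4 = 36 m
d_total = 148 + 36 = 184 m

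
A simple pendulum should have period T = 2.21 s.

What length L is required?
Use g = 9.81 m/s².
T = 2π√(L/g) → L = g(T/2π)² = 9.81×(2.21/2π)² = 1.214 m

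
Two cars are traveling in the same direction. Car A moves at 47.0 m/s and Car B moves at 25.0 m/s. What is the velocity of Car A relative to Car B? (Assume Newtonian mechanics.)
v_rel = v_A - v_B = 47.0 - 25.0 = 22.0 m/s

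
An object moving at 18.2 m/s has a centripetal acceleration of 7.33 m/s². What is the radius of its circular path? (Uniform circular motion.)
r = v²/a_c = 18.2²/7.33 = 45.19 m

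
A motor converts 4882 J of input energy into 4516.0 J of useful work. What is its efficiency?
η = W_out/W_in = 4516.0/4882 = 0.925 = 92.5%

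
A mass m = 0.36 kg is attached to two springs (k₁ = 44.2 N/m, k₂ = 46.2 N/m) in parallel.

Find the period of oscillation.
k_eq = k₁+k₂ = 90.4 N/m
T = 2π√(m/k_eq) = 2π√(0.36/90.4) = 0.3965 s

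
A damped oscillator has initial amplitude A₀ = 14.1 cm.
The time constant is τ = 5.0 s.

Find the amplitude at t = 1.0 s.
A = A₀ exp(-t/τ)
A = A₀ exp(−t/τ) = 14.1×exp(−1.0/5.0) = 11.54 cm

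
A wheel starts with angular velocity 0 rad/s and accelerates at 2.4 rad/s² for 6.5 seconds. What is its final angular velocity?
ω = ω₀ + αt = 0 + 2.4 × 6.5 = 15.6 rad/s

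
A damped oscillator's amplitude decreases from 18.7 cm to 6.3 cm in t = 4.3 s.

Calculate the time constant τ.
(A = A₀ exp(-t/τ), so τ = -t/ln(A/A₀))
A/A₀ = 6.3/18.7 = 0.3369; ln(A/A₀) = -1.088
τ = −t/ln(A/A₀) = −4.3/-1.088 = 3.952 s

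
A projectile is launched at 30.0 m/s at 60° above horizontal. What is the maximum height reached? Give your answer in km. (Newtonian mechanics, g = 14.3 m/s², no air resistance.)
H = v₀²sin²(θ)/(2g) (with unit conversion) = 0.0236 km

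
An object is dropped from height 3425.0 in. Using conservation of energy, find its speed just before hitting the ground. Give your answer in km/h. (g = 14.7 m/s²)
mgh = ½mv² → v = √(2gh) = √(2×14.7×86.99) = 50.57 m/s = 182.1 km/h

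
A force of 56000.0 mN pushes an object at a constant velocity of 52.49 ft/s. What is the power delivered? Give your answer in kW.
P = Fv = 56 N × 16 m/s = 895.9 W = 0.8959 kW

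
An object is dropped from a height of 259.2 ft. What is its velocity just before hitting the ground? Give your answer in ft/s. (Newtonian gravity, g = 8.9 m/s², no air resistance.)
v = √(2gh) (with unit conversion) = 123.0 ft/s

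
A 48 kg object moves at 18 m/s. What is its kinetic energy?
KE = ½mv² = ½×48×18² = 7776.0 J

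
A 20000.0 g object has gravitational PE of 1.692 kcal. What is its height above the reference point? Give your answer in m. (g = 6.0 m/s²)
PE = mgh → h = PE/(mg) = 7079 J / (20 kg × 6.0 m/s²) = 58.99 m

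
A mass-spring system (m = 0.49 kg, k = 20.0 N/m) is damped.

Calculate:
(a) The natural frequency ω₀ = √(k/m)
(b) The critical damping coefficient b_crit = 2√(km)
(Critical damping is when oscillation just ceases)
ω₀ = √(k/m) = √(20.0/0.49) = 6.389 rad/s
b_crit = 2√(km) = 2√(20.0×0.49) = 6.261 kg/s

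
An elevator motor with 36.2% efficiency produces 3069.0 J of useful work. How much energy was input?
W_in = W_out/η = 3069.0/0.362 = 8477.9 J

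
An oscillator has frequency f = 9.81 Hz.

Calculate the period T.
T = 1/f = 1/9.81 = 0.1019 s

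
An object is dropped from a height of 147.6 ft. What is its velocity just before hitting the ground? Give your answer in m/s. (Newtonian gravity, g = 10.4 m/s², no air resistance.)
v = √(2gh) (with unit conversion) = 30.59 m/s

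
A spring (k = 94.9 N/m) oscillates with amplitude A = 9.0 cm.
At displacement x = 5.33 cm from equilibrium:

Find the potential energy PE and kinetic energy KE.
E_total = ½kA² = ½×94.9×(0.09)² = 0.3843 J
PE = ½kx² = ½×94.9×(0.0533)² = 0.1348 J
KE = E_total − PE = 0.2495 J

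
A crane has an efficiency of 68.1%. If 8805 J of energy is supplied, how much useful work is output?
W_out = η × W_in = 0.681 × 8805 = 5996.2 J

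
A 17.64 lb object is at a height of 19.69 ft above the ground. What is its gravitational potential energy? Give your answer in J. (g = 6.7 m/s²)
PE = mgh = 8.001 kg × 6.7 m/s² × 6.002 m = 321.7 J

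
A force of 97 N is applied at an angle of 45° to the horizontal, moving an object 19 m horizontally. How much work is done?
W = Fd cosθ = 97×19×cos(45°) = 1303.2 J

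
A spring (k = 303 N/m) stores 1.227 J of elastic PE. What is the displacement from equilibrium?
PE = ½kx² → x = √(2PE/k) = √(2×1.227/303) = 0.08999 m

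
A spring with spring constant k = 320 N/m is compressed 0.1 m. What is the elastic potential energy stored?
PE = ½kx² = ½×320×0.1² = 1.6 J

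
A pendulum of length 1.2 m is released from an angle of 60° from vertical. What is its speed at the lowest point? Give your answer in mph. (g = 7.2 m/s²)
h = L(1 − cosθ) = 1.2×(1 − cos60°) = 0.6 m
v = √(2gh) = √(2×7.2×0.6) = 2.939 m/s = 6.575 mph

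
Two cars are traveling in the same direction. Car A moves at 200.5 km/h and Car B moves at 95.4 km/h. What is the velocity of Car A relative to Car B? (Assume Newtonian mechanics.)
v_rel = v_A - v_B = 200.5 - 95.4 = 105.1 km/h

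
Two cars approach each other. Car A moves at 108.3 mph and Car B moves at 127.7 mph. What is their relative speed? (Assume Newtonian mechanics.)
v_rel = v_A + v_B = 108.3 + 127.7 = 236.0 mph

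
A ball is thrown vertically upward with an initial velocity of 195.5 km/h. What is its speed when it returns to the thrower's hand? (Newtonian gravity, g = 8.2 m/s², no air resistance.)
By conservation of energy, the ball returns at the same speed = 195.5 km/h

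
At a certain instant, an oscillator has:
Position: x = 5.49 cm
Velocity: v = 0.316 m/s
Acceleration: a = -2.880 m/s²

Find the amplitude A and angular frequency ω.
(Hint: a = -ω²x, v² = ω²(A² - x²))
a = −ω²x → ω = √(|a|/x) = √(2.88/0.0549) = 7.243 rad/s
v² = ω²(A² − x²) → A = √(x² + v²/ω²) = √(0.0549² + 0.316²/7.243²) = 0.07012 m = 7.012 cm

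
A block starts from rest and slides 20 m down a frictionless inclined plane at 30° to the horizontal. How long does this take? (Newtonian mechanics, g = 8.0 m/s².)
a = g sin(θ) = 8.0 × sin(30°) = 4.0 m/s²
t = √(2d/a) = √(2 × 20 / 4.0) = 3.16 s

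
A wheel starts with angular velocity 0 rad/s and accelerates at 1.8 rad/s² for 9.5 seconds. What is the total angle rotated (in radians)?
θ = ω₀t + ½αt² = 0×9.5 + ½×1.8×9.5² = 81.23 rad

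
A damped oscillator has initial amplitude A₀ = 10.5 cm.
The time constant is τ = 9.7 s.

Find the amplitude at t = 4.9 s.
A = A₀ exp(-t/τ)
A = A₀ exp(−t/τ) = 10.5×exp(−4.9/9.7) = 6.336 cm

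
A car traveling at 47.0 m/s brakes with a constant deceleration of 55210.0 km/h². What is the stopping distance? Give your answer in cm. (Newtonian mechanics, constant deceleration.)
d = v₀² / (2a) (with unit conversion) = 25930.0 cm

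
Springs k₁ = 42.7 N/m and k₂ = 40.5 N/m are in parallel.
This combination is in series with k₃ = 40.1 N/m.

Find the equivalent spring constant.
k₁₂ = k₁ + k₂ = 83.2 N/m (parallel)
1/k_eq = 1/k₁₂ + 1/k₃ → k_eq = 27.06 N/m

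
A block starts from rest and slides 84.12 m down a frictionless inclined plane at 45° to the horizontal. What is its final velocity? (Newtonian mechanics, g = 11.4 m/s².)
a = g sin(θ) = 11.4 × sin(45°) = 8.06 m/s²
v = √(2ad) = √(2 × 8.06 × 84.12) = 36.83 m/s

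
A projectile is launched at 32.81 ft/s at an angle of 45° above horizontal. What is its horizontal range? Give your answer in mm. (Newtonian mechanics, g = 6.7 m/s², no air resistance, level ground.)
R = v₀² sin(2θ) / g (with unit conversion) = 14930.0 mm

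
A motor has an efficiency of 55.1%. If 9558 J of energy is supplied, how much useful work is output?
W_out = η × W_in = 0.551 × 9558 = 5266.5 J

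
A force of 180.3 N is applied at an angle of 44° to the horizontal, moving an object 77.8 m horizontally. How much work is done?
W = Fd cosθ = 180.3×77.8×cos(44°) = 10090.0 J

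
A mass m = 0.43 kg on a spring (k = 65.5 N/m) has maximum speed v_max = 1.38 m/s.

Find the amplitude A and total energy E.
½mv²_max = ½kA² → A = v_max√(m/k) = 1.38×√(0.43/65.5) = 0.1118 m = 11.18 cm
E = ½mv²_max = ½×0.43×1.38² = 0.4094 J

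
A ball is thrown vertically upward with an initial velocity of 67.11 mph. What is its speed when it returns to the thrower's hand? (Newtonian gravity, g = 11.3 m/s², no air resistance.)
By conservation of energy, the ball returns at the same speed = 67.11 mph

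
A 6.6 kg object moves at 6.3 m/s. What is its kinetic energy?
KE = ½mv² = ½×6.6×6.3² = 130.977 J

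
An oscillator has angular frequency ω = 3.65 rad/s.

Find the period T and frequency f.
T = 2π/ω = 2π/3.65 = 1.721 s; f = ω/2π = 0.5809 Hz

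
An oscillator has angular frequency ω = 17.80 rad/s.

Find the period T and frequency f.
T = 2π/ω = 2π/17.8 = 0.353 s; f = ω/2π = 2.833 Hz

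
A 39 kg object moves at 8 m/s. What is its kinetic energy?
KE = ½mv² = ½×39×8² = 1248.0 J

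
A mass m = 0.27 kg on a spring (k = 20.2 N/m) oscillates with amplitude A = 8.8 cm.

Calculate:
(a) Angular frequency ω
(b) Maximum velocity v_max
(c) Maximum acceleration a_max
ω = √(k/m) = √(20.2/0.27) = 8.65 rad/s
v_max = ωA = 8.65×0.088 = 0.7612 m/s
a_max = ω²A = 8.65²×0.088 = 6.584 m/s²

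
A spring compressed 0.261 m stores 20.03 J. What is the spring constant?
PE = ½kx² → k = 2PE/x² = 2×20.03/0.261² = 588.1 N/m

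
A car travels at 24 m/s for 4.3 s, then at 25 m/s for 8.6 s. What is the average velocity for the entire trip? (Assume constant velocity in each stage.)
d₁ = v₁t₁ = 24 × 4.3 = 103.2 m
d₂ = v₂t₂ = 25 × 8.6 = 215 m
d_total = 318.2 m, t_total = 12.9 s
v_avg = d_total/t_total = 318.2/12.9 = 24.67 m/s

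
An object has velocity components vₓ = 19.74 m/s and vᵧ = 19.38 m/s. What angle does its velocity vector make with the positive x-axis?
θ = arctan(vᵧ/vₓ) = arctan(19.38/19.74) = 44.47°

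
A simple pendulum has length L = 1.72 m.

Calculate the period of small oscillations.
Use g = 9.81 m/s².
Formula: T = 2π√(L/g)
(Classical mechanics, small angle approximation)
T = 2π√(L/g) = 2π√(1.72/9.81) = 2.631 s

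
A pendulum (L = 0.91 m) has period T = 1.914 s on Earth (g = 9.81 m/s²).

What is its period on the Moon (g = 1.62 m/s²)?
T = 2π√(L/g), so T_moon/T_earth = √(g_earth/g_moon)
T_moon = 2π√(0.91/1.62) = 4.709 s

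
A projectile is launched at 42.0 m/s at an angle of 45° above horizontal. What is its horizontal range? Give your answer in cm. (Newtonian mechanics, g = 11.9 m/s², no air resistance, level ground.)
R = v₀² sin(2θ) / g (with unit conversion) = 14820.0 cm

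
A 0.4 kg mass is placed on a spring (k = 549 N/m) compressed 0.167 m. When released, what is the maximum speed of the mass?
½kx² = ½mv² → v = x√(k/m) = 0.167×√(549/0.4) = 6.187 m/s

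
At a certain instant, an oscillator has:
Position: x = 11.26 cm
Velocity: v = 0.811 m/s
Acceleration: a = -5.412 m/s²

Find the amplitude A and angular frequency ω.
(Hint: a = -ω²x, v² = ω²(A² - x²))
a = −ω²x → ω = √(|a|/x) = √(5.412/0.1126) = 6.933 rad/s
v² = ω²(A² − x²) → A = √(x² + v²/ω²) = √(0.1126² + 0.811²/6.933²) = 0.1624 m = 16.24 cm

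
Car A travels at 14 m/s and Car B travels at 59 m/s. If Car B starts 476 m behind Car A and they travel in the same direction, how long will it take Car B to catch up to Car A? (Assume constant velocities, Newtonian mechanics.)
Relative speed: v_rel = 59 - 14 = 45 m/s
Time to catch: t = d₀/v_rel = 476/45 = 10.58 s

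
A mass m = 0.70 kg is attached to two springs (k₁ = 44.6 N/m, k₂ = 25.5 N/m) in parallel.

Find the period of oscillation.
k_eq = k₁+k₂ = 70.1 N/m
T = 2π√(m/k_eq) = 2π√(0.7/70.1) = 0.6279 s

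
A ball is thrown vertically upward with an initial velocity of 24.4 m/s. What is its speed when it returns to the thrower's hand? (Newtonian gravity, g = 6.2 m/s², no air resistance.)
By conservation of energy, the ball returns at the same speed = 24.4 m/s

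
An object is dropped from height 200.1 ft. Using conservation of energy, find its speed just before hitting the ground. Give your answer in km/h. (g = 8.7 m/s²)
mgh = ½mv² → v = √(2gh) = √(2×8.7×60.99) = 32.58 m/s = 117.3 km/h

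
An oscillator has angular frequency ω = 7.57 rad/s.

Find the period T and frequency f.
T = 2π/ω = 2π/7.57 = 0.83 s; f = ω/2π = 1.205 Hz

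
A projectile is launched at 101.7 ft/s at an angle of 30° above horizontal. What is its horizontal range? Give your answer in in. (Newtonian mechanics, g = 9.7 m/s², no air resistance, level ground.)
R = v₀² sin(2θ) / g (with unit conversion) = 3378.0 in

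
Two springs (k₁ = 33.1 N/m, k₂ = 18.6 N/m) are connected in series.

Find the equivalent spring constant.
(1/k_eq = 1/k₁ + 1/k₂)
1/k_eq = 1/33.1 + 1/18.6 = 0.083975; k_eq = 11.91 N/m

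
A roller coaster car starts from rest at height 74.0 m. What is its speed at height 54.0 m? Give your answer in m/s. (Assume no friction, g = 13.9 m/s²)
mgh₁ = ½mv₂² + mgh₂ → v₂ = √(2g(h₁−h₂)) = √(2×13.9×(74−54)) = 23.58 m/s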